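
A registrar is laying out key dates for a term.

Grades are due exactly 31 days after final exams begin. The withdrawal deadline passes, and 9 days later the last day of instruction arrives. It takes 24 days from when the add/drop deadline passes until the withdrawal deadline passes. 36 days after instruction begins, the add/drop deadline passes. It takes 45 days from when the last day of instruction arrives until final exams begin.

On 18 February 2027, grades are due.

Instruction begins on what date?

26 September 2026

Grades are due: Feb 18, 2027.
Final exams begin: Feb 18, 2027 − 31 days = Jan 18, 2027.
The last day of instruction arrives: Jan 18, 2027 − 45 days = Dec 4, 2026.
The withdrawal deadline passes: Dec 4, 2026 − 9 days = Nov 25, 2026.
The add/drop deadline passes: Nov 25, 2026 − 24 days = Nov 1, 2026.
Instruction begins: Nov 1, 2026 − 36 days = Sep 26, 2026.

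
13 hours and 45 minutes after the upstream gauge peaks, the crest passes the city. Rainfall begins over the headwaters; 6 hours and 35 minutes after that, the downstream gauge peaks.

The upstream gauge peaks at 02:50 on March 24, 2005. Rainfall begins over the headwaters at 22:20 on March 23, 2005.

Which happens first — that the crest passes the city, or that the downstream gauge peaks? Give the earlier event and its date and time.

The upstream gauge peaks: 02:50 Mar 24, 2005.
The crest passes the city: 02:50 Mar 24, 2005 + 13h45m = 16:35 Mar 24, 2005.
Rainfall begins over the headwaters: 22:20 Mar 23, 2005.
The downstream gauge peaks: 22:20 Mar 23, 2005 + 6h35m = 04:55 Mar 24, 2005.
Comparing: the crest passes the city at 16:35 Mar 24, 2005 vs the downstream gauge peaks at 04:55 Mar 24, 2005. Earlier: the downstream gauge peaks.

The downstream gauge peaks — 04:55 on March 24, 2005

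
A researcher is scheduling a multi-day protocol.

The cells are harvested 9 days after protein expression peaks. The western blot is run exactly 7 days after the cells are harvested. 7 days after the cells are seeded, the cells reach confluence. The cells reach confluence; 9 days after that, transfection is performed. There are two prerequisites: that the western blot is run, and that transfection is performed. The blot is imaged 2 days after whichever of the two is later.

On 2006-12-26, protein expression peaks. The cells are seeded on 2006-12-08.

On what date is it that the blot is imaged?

2007-01-13

Protein expression peaks: Dec 26, 2006.
The cells are harvested: Dec 26, 2006 + 9 days = Jan 4, 2007.
The western blot is run: Jan 4, 2007 + 7 days = Jan 11, 2007.
The cells are seeded: Dec 8, 2006.
The cells reach confluence: Dec 8, 2006 + 7 days = Dec 15, 2006.
Transfection is performed: Dec 15, 2006 + 9 days = Dec 24, 2006.
Both prerequisites met — the western blot is run (Jan 11, 2007), transfection is performed (Dec 24, 2006); the later is Jan 11, 2007.
The blot is imaged: Jan 11, 2007 + 2 days = Jan 13, 2007.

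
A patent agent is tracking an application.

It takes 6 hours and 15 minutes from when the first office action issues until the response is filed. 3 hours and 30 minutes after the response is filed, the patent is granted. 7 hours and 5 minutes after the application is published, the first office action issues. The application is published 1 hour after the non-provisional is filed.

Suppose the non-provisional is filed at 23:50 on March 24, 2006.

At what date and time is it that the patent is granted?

17:40 on March 25, 2006

The non-provisional is filed: 23:50 Mar 24, 2006.
The application is published: 23:50 Mar 24, 2006 + 1h = 00:50 Mar 25, 2006.
The first office action issues: 00:50 Mar 25, 2006 + 7h05m = 07:55 Mar 25, 2006.
The response is filed: 07:55 Mar 25, 2006 + 6h15m = 14:10 Mar 25, 2006.
The patent is granted: 14:10 Mar 25, 2006 + 3h30m = 17:40 Mar 25, 2006.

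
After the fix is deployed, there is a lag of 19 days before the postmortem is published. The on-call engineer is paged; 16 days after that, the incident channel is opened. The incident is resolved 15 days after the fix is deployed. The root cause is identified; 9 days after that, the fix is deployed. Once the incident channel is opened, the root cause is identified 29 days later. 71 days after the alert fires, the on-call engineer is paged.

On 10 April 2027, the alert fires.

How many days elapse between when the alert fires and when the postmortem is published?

144 days

Causal path: the alert fires → the on-call engineer is paged → the incident channel is opened → the root cause is identified → the fix is deployed → the postmortem is published.
Total delay along the path: 71 + 16 + 29 + 9 + 19 = 144 days.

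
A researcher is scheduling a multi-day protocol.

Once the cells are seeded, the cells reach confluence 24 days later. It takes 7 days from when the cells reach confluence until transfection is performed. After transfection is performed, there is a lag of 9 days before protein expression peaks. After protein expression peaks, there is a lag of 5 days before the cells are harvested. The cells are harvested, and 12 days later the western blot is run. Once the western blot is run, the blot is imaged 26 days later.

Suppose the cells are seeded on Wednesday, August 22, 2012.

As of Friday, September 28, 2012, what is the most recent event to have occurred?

The cells are seeded: Aug 22, 2012.
The cells reach confluence: Aug 22, 2012 + 24 days = Sep 15, 2012.
Transfection is performed: Sep 15, 2012 + 7 days = Sep 22, 2012.
Protein expression peaks: Sep 22, 2012 + 9 days = Oct 1, 2012.
The cells are harvested: Oct 1, 2012 + 5 days = Oct 6, 2012.
The western blot is run: Oct 6, 2012 + 12 days = Oct 18, 2012.
The blot is imaged: Oct 18, 2012 + 26 days = Nov 13, 2012.
Sep 28, 2012 falls between when transfection is performed (Sep 22, 2012) and when protein expression peaks (Oct 1, 2012).

Transfection is performed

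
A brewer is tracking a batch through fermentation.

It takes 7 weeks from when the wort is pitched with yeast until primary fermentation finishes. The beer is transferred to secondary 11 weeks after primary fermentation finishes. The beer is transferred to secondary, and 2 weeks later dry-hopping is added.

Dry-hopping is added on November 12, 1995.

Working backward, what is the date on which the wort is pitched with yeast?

June 25, 1995

Dry-hopping is added: Nov 12, 1995.
The beer is transferred to secondary: Nov 12, 1995 − 2 weeks = Oct 29, 1995.
Primary fermentation finishes: Oct 29, 1995 − 11 weeks = Aug 13, 1995.
The wort is pitched with yeast: Aug 13, 1995 − 7 weeks = Jun 25, 1995.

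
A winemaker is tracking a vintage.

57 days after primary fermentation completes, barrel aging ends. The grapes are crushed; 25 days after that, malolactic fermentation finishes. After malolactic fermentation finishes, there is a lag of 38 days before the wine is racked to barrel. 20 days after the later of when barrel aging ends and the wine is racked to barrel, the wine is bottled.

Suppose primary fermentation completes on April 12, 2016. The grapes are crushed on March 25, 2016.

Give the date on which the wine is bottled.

June 28, 2016

Primary fermentation completes: Apr 12, 2016.
Barrel aging ends: Apr 12, 2016 + 57 days = Jun 8, 2016.
The grapes are crushed: Mar 25, 2016.
Malolactic fermentation finishes: Mar 25, 2016 + 25 days = Apr 19, 2016.
The wine is racked to barrel: Apr 19, 2016 + 38 days = May 27, 2016.
Both prerequisites met — barrel aging ends (Jun 8, 2016), the wine is racked to barrel (May 27, 2016); the later is Jun 8, 2016.
The wine is bottled: Jun 8, 2016 + 20 days = Jun 28, 2016.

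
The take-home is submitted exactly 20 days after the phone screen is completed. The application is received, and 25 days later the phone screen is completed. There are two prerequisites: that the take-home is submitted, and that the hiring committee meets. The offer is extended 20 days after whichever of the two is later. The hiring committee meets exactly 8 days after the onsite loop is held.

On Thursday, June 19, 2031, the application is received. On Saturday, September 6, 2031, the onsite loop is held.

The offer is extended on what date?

The application is received: Jun 19, 2031.
The phone screen is completed: Jun 19, 2031 + 25 days = Jul 14, 2031.
The take-home is submitted: Jul 14, 2031 + 20 days = Aug 3, 2031.
The onsite loop is held: Sep 6, 2031.
The hiring committee meets: Sep 6, 2031 + 8 days = Sep 14, 2031.
Both prerequisites met — the take-home is submitted (Aug 3, 2031), the hiring committee meets (Sep 14, 2031); the later is Sep 14, 2031.
The offer is extended: Sep 14, 2031 + 20 days = Oct 4, 2031.

Saturday, October 4, 2031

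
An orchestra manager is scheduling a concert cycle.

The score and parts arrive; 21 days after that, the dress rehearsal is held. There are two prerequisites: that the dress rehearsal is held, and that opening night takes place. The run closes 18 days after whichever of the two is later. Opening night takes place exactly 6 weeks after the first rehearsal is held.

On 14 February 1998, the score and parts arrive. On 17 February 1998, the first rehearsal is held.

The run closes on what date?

The score and parts arrive: Feb 14, 1998.
The dress rehearsal is held: Feb 14, 1998 + 21 days = Mar 7, 1998.
The first rehearsal is held: Feb 17, 1998.
Opening night takes place: Feb 17, 1998 + 6 weeks = Mar 31, 1998.
Both prerequisites met — the dress rehearsal is held (Mar 7, 1998), opening night takes place (Mar 31, 1998); the later is Mar 31, 1998.
The run closes: Mar 31, 1998 + 18 days = Apr 18, 1998.

18 April 1998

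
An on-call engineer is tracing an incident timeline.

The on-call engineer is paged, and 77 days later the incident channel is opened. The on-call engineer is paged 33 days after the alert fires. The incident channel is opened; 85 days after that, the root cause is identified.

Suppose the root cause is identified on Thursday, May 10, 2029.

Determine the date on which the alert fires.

The root cause is identified: May 10, 2029.
The incident channel is opened: May 10, 2029 − 85 days = Feb 14, 2029.
The on-call engineer is paged: Feb 14, 2029 − 77 days = Nov 29, 2028.
The alert fires: Nov 29, 2028 − 33 days = Oct 27, 2028.

Friday, October 27, 2028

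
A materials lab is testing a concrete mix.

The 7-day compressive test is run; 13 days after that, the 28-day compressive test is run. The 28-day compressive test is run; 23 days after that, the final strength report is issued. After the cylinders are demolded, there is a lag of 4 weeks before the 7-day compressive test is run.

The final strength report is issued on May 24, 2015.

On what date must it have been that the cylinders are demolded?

Mar 21, 2015

The final strength report is issued: May 24, 2015.
The 28-day compressive test is run: May 24, 2015 − 23 days = May 1, 2015.
The 7-day compressive test is run: May 1, 2015 − 13 days = Apr 18, 2015.
The cylinders are demolded: Apr 18, 2015 − 4 weeks = Mar 21, 2015.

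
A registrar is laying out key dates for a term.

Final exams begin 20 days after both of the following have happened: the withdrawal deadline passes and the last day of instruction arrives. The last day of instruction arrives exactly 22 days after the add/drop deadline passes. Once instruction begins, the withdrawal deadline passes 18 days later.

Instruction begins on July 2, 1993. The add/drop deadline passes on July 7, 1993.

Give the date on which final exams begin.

Instruction begins: Jul 2, 1993.
The withdrawal deadline passes: Jul 2, 1993 + 18 days = Jul 20, 1993.
The add/drop deadline passes: Jul 7, 1993.
The last day of instruction arrives: Jul 7, 1993 + 22 days = Jul 29, 1993.
Both prerequisites met — the withdrawal deadline passes (Jul 20, 1993), the last day of instruction arrives (Jul 29, 1993); the later is Jul 29, 1993.
Final exams begin: Jul 29, 1993 + 20 days = Aug 18, 1993.

August 18, 1993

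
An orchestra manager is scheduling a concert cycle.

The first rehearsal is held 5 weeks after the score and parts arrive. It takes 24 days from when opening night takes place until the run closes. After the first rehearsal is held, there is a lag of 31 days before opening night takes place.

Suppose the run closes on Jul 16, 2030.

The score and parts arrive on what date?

Apr 17, 2030

The run closes: Jul 16, 2030.
Opening night takes place: Jul 16, 2030 − 24 days = Jun 22, 2030.
The first rehearsal is held: Jun 22, 2030 − 31 days = May 22, 2030.
The score and parts arrive: May 22, 2030 − 5 weeks = Apr 17, 2030.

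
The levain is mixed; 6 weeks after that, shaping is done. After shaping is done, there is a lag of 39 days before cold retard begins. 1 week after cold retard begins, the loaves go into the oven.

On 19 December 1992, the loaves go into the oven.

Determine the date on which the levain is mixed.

The loaves go into the oven: Dec 19, 1992.
Cold retard begins: Dec 19, 1992 − 1 week = Dec 12, 1992.
Shaping is done: Dec 12, 1992 − 39 days = Nov 3, 1992.
The levain is mixed: Nov 3, 1992 − 6 weeks = Sep 22, 1992.

22 September 1992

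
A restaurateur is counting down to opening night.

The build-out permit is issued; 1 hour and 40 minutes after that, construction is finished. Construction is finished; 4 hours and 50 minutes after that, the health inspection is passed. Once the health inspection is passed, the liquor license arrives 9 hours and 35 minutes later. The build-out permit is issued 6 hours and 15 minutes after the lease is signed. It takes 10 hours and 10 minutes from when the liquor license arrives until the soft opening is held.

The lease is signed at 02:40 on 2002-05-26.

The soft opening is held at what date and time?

11:10 on 2002-05-27

The lease is signed: 02:40 May 26, 2002.
The build-out permit is issued: 02:40 May 26, 2002 + 6h15m = 08:55 May 26, 2002.
Construction is finished: 08:55 May 26, 2002 + 1h40m = 10:35 May 26, 2002.
The health inspection is passed: 10:35 May 26, 2002 + 4h50m = 15:25 May 26, 2002.
The liquor license arrives: 15:25 May 26, 2002 + 9h35m = 01:00 May 27, 2002.
The soft opening is held: 01:00 May 27, 2002 + 10h10m = 11:10 May 27, 2002.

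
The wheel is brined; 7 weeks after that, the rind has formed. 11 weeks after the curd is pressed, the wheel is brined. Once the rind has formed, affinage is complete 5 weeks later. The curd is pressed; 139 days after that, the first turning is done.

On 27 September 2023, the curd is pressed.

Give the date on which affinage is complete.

The curd is pressed: Sep 27, 2023.
The wheel is brined: Sep 27, 2023 + 11 weeks = Dec 13, 2023.
The rind has formed: Dec 13, 2023 + 7 weeks = Jan 31, 2024.
Affinage is complete: Jan 31, 2024 + 5 weeks = Mar 6, 2024.

6 March 2024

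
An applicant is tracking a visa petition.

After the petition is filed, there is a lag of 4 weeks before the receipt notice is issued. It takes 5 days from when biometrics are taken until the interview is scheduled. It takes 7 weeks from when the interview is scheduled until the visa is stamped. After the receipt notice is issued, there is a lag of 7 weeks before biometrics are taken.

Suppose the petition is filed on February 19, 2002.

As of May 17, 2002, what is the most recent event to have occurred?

The interview is scheduled

The petition is filed: Feb 19, 2002.
The receipt notice is issued: Feb 19, 2002 + 4 weeks = Mar 19, 2002.
Biometrics are taken: Mar 19, 2002 + 7 weeks = May 7, 2002.
The interview is scheduled: May 7, 2002 + 5 days = May 12, 2002.
The visa is stamped: May 12, 2002 + 7 weeks = Jun 30, 2002.
May 17, 2002 falls between when the interview is scheduled (May 12, 2002) and when the visa is stamped (Jun 30, 2002).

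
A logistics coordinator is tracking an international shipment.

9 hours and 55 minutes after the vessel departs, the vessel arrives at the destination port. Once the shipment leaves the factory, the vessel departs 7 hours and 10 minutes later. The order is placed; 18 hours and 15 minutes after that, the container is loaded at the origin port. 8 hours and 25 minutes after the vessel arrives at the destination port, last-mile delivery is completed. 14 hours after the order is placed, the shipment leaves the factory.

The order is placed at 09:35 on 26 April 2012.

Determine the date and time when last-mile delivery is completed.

01:05 on 28 April 2012

The order is placed: 09:35 Apr 26, 2012.
The shipment leaves the factory: 09:35 Apr 26, 2012 + 14h = 23:35 Apr 26, 2012.
The vessel departs: 23:35 Apr 26, 2012 + 7h10m = 06:45 Apr 27, 2012.
The vessel arrives at the destination port: 06:45 Apr 27, 2012 + 9h55m = 16:40 Apr 27, 2012.
Last-mile delivery is completed: 16:40 Apr 27, 2012 + 8h25m = 01:05 Apr 28, 2012.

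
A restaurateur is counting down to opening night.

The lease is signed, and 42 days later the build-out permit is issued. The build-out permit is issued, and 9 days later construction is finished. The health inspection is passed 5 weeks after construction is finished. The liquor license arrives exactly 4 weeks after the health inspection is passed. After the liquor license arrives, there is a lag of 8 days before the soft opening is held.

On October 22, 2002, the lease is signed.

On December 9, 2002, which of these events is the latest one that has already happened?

The lease is signed: Oct 22, 2002.
The build-out permit is issued: Oct 22, 2002 + 42 days = Dec 3, 2002.
Construction is finished: Dec 3, 2002 + 9 days = Dec 12, 2002.
The health inspection is passed: Dec 12, 2002 + 5 weeks = Jan 16, 2003.
The liquor license arrives: Jan 16, 2003 + 4 weeks = Feb 13, 2003.
The soft opening is held: Feb 13, 2003 + 8 days = Feb 21, 2003.
Dec 9, 2002 falls between when the build-out permit is issued (Dec 3, 2002) and when construction is finished (Dec 12, 2002).

The build-out permit is issued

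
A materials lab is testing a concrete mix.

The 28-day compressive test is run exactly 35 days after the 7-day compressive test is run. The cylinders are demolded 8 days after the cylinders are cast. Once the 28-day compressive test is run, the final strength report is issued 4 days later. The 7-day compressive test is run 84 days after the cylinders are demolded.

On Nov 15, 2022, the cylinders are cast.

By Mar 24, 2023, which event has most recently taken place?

The 28-day compressive test is run

The cylinders are cast: Nov 15, 2022.
The cylinders are demolded: Nov 15, 2022 + 8 days = Nov 23, 2022.
The 7-day compressive test is run: Nov 23, 2022 + 84 days = Feb 15, 2023.
The 28-day compressive test is run: Feb 15, 2023 + 35 days = Mar 22, 2023.
The final strength report is issued: Mar 22, 2023 + 4 days = Mar 26, 2023.
Mar 24, 2023 falls between when the 28-day compressive test is run (Mar 22, 2023) and when the final strength report is issued (Mar 26, 2023).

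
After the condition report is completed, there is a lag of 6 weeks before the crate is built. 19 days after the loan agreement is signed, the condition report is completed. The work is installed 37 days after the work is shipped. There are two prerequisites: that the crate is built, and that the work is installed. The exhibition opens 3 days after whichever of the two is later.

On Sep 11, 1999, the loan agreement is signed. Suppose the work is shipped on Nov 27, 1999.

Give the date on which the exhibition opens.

The loan agreement is signed: Sep 11, 1999.
The condition report is completed: Sep 11, 1999 + 19 days = Sep 30, 1999.
The crate is built: Sep 30, 1999 + 6 weeks = Nov 11, 1999.
The work is shipped: Nov 27, 1999.
The work is installed: Nov 27, 1999 + 37 days = Jan 3, 2000.
Both prerequisites met — the crate is built (Nov 11, 1999), the work is installed (Jan 3, 2000); the later is Jan 3, 2000.
The exhibition opens: Jan 3, 2000 + 3 days = Jan 6, 2000.

Jan 6, 2000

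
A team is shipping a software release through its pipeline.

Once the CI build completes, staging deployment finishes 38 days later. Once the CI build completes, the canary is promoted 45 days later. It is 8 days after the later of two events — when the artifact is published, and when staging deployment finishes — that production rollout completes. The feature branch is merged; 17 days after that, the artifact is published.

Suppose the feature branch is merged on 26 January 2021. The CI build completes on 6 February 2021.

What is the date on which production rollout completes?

24 March 2021

The feature branch is merged: Jan 26, 2021.
The artifact is published: Jan 26, 2021 + 17 days = Feb 12, 2021.
The CI build completes: Feb 6, 2021.
Staging deployment finishes: Feb 6, 2021 + 38 days = Mar 16, 2021.
Both prerequisites met — the artifact is published (Feb 12, 2021), staging deployment finishes (Mar 16, 2021); the later is Mar 16, 2021.
Production rollout completes: Mar 16, 2021 + 8 days = Mar 24, 2021.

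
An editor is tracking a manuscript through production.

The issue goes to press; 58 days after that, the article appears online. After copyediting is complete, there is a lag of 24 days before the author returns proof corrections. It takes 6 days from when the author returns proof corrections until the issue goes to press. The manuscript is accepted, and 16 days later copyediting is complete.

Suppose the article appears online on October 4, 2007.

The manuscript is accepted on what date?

June 22, 2007

The article appears online: Oct 4, 2007.
The issue goes to press: Oct 4, 2007 − 58 days = Aug 7, 2007.
The author returns proof corrections: Aug 7, 2007 − 6 days = Aug 1, 2007.
Copyediting is complete: Aug 1, 2007 − 24 days = Jul 8, 2007.
The manuscript is accepted: Jul 8, 2007 − 16 days = Jun 22, 2007.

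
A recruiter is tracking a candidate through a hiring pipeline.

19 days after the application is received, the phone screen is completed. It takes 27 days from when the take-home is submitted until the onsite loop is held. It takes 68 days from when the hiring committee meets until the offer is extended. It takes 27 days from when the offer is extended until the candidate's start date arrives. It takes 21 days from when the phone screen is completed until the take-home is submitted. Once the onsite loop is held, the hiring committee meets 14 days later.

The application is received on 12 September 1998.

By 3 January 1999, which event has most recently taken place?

The application is received: Sep 12, 1998.
The phone screen is completed: Sep 12, 1998 + 19 days = Oct 1, 1998.
The take-home is submitted: Oct 1, 1998 + 21 days = Oct 22, 1998.
The onsite loop is held: Oct 22, 1998 + 27 days = Nov 18, 1998.
The hiring committee meets: Nov 18, 1998 + 14 days = Dec 2, 1998.
The offer is extended: Dec 2, 1998 + 68 days = Feb 8, 1999.
The candidate's start date arrives: Feb 8, 1999 + 27 days = Mar 7, 1999.
Jan 3, 1999 falls between when the hiring committee meets (Dec 2, 1998) and when the offer is extended (Feb 8, 1999).

The hiring committee meets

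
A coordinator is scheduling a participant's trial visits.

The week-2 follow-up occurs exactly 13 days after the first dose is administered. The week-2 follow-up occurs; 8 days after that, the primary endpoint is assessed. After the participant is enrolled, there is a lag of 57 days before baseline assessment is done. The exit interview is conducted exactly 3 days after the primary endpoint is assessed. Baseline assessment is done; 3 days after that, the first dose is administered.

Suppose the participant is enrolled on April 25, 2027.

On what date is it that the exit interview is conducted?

The participant is enrolled: Apr 25, 2027.
Baseline assessment is done: Apr 25, 2027 + 57 days = Jun 21, 2027.
The first dose is administered: Jun 21, 2027 + 3 days = Jun 24, 2027.
The week-2 follow-up occurs: Jun 24, 2027 + 13 days = Jul 7, 2027.
The primary endpoint is assessed: Jul 7, 2027 + 8 days = Jul 15, 2027.
The exit interview is conducted: Jul 15, 2027 + 3 days = Jul 18, 2027.

July 18, 2027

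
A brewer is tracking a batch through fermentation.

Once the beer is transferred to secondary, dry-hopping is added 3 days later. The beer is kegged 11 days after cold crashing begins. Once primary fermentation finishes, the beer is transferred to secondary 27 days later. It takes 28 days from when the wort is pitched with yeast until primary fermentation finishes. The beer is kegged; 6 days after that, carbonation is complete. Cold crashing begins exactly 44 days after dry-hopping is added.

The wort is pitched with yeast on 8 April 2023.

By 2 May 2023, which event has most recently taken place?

The wort is pitched with yeast

The wort is pitched with yeast: Apr 8, 2023.
Primary fermentation finishes: Apr 8, 2023 + 28 days = May 6, 2023.
The beer is transferred to secondary: May 6, 2023 + 27 days = Jun 2, 2023.
Dry-hopping is added: Jun 2, 2023 + 3 days = Jun 5, 2023.
Cold crashing begins: Jun 5, 2023 + 44 days = Jul 19, 2023.
The beer is kegged: Jul 19, 2023 + 11 days = Jul 30, 2023.
Carbonation is complete: Jul 30, 2023 + 6 days = Aug 5, 2023.
May 2, 2023 falls between when the wort is pitched with yeast (Apr 8, 2023) and when primary fermentation finishes (May 6, 2023).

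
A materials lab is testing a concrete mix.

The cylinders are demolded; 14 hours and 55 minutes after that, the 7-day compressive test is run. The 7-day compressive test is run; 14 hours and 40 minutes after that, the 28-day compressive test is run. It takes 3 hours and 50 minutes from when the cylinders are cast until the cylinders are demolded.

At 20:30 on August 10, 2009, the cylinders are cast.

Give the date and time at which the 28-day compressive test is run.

05:55 on August 12, 2009

The cylinders are cast: 20:30 Aug 10, 2009.
The cylinders are demolded: 20:30 Aug 10, 2009 + 3h50m = 00:20 Aug 11, 2009.
The 7-day compressive test is run: 00:20 Aug 11, 2009 + 14h55m = 15:15 Aug 11, 2009.
The 28-day compressive test is run: 15:15 Aug 11, 2009 + 14h40m = 05:55 Aug 12, 2009.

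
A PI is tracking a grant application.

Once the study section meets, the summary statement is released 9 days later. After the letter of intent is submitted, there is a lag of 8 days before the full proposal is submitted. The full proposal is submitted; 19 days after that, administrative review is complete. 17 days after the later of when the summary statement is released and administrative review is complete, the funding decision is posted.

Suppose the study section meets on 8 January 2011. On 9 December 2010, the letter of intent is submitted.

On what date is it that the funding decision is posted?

3 February 2011

The study section meets: Jan 8, 2011.
The summary statement is released: Jan 8, 2011 + 9 days = Jan 17, 2011.
The letter of intent is submitted: Dec 9, 2010.
The full proposal is submitted: Dec 9, 2010 + 8 days = Dec 17, 2010.
Administrative review is complete: Dec 17, 2010 + 19 days = Jan 5, 2011.
Both prerequisites met — the summary statement is released (Jan 17, 2011), administrative review is complete (Jan 5, 2011); the later is Jan 17, 2011.
The funding decision is posted: Jan 17, 2011 + 17 days = Feb 3, 2011.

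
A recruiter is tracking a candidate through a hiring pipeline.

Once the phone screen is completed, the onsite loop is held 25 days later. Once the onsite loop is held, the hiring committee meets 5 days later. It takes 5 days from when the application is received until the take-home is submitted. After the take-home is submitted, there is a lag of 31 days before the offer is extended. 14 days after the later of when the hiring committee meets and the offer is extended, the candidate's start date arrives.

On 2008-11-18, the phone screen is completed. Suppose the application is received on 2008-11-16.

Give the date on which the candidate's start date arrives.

The phone screen is completed: Nov 18, 2008.
The onsite loop is held: Nov 18, 2008 + 25 days = Dec 13, 2008.
The hiring committee meets: Dec 13, 2008 + 5 days = Dec 18, 2008.
The application is received: Nov 16, 2008.
The take-home is submitted: Nov 16, 2008 + 5 days = Nov 21, 2008.
The offer is extended: Nov 21, 2008 + 31 days = Dec 22, 2008.
Both prerequisites met — the hiring committee meets (Dec 18, 2008), the offer is extended (Dec 22, 2008); the later is Dec 22, 2008.
The candidate's start date arrives: Dec 22, 2008 + 14 days = Jan 5, 2009.

2009-01-05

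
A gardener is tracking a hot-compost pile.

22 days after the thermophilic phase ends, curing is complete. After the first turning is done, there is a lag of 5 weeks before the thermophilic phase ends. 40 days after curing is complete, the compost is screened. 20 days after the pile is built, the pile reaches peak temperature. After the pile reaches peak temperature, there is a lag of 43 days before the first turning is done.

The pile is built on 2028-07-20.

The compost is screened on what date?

2028-12-27

The pile is built: Jul 20, 2028.
The pile reaches peak temperature: Jul 20, 2028 + 20 days = Aug 9, 2028.
The first turning is done: Aug 9, 2028 + 43 days = Sep 21, 2028.
The thermophilic phase ends: Sep 21, 2028 + 5 weeks = Oct 26, 2028.
Curing is complete: Oct 26, 2028 + 22 days = Nov 17, 2028.
The compost is screened: Nov 17, 2028 + 40 days = Dec 27, 2028.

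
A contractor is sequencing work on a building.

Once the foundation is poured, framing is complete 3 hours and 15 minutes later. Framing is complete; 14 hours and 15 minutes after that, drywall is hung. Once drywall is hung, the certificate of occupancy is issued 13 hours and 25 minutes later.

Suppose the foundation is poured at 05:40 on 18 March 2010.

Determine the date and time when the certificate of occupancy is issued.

The foundation is poured: 05:40 Mar 18, 2010.
Framing is complete: 05:40 Mar 18, 2010 + 3h15m = 08:55 Mar 18, 2010.
Drywall is hung: 08:55 Mar 18, 2010 + 14h15m = 23:10 Mar 18, 2010.
The certificate of occupancy is issued: 23:10 Mar 18, 2010 + 13h25m = 12:35 Mar 19, 2010.

12:35 on 19 March 2010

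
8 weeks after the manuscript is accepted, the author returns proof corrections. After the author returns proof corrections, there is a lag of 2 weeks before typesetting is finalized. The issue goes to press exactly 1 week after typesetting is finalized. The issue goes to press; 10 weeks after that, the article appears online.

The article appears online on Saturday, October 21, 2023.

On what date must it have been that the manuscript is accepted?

The article appears online: Oct 21, 2023.
The issue goes to press: Oct 21, 2023 − 10 weeks = Aug 12, 2023.
Typesetting is finalized: Aug 12, 2023 − 1 week = Aug 5, 2023.
The author returns proof corrections: Aug 5, 2023 − 2 weeks = Jul 22, 2023.
The manuscript is accepted: Jul 22, 2023 − 8 weeks = May 27, 2023.

Saturday, May 27, 2023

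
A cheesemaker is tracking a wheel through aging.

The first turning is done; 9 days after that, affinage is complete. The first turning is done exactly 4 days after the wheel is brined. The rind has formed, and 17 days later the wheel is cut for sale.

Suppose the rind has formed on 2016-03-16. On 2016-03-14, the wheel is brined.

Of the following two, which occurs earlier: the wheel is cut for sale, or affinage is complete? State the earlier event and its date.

Affinage is complete — 2016-03-27

The rind has formed: Mar 16, 2016.
The wheel is cut for sale: Mar 16, 2016 + 17 days = Apr 2, 2016.
The wheel is brined: Mar 14, 2016.
The first turning is done: Mar 14, 2016 + 4 days = Mar 18, 2016.
Affinage is complete: Mar 18, 2016 + 9 days = Mar 27, 2016.
Comparing: the wheel is cut for sale on Apr 2, 2016 vs affinage is complete on Mar 27, 2016. Earlier: affinage is complete.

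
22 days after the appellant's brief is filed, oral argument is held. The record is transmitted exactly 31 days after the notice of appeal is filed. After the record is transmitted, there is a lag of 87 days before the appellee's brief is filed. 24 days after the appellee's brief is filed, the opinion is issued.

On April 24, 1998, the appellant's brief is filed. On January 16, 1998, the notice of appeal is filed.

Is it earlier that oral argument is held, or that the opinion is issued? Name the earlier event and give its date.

Oral argument is held — May 16, 1998

The appellant's brief is filed: Apr 24, 1998.
Oral argument is held: Apr 24, 1998 + 22 days = May 16, 1998.
The notice of appeal is filed: Jan 16, 1998.
The record is transmitted: Jan 16, 1998 + 31 days = Feb 16, 1998.
The appellee's brief is filed: Feb 16, 1998 + 87 days = May 14, 1998.
The opinion is issued: May 14, 1998 + 24 days = Jun 7, 1998.
Comparing: oral argument is held on May 16, 1998 vs the opinion is issued on Jun 7, 1998. Earlier: oral argument is held.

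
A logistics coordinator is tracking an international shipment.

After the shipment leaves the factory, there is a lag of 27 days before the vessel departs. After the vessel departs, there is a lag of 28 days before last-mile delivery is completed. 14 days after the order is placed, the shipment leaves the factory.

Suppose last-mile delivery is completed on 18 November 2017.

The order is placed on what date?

Last-mile delivery is completed: Nov 18, 2017.
The vessel departs: Nov 18, 2017 − 28 days = Oct 21, 2017.
The shipment leaves the factory: Oct 21, 2017 − 27 days = Sep 24, 2017.
The order is placed: Sep 24, 2017 − 14 days = Sep 10, 2017.

10 September 2017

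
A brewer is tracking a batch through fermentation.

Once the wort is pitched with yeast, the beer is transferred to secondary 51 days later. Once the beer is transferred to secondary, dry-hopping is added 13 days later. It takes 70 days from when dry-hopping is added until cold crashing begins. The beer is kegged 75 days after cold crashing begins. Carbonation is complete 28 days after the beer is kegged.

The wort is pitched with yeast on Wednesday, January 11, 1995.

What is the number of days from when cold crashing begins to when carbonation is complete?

103 days

Causal path: cold crashing begins → the beer is kegged → carbonation is complete.
Total delay along the path: 75 + 28 = 103 days.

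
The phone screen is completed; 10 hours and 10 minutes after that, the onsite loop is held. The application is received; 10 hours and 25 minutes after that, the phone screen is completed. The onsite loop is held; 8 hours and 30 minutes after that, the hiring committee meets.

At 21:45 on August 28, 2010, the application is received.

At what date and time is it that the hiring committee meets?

The application is received: 21:45 Aug 28, 2010.
The phone screen is completed: 21:45 Aug 28, 2010 + 10h25m = 08:10 Aug 29, 2010.
The onsite loop is held: 08:10 Aug 29, 2010 + 10h10m = 18:20 Aug 29, 2010.
The hiring committee meets: 18:20 Aug 29, 2010 + 8h30m = 02:50 Aug 30, 2010.

02:50 on August 30, 2010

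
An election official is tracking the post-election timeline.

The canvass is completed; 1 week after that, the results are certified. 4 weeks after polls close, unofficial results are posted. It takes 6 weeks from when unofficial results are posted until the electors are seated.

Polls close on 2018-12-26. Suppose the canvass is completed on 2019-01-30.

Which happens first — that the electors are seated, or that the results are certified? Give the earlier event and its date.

Polls close: Dec 26, 2018.
Unofficial results are posted: Dec 26, 2018 + 4 weeks = Jan 23, 2019.
The electors are seated: Jan 23, 2019 + 6 weeks = Mar 6, 2019.
The canvass is completed: Jan 30, 2019.
The results are certified: Jan 30, 2019 + 1 week = Feb 6, 2019.
Comparing: the electors are seated on Mar 6, 2019 vs the results are certified on Feb 6, 2019. Earlier: the results are certified.

The results are certified — 2019-02-06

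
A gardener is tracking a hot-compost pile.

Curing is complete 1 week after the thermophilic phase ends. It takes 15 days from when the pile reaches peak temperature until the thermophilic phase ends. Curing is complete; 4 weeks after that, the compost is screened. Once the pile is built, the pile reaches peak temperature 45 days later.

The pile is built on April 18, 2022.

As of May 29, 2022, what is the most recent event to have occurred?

The pile is built: Apr 18, 2022.
The pile reaches peak temperature: Apr 18, 2022 + 45 days = Jun 2, 2022.
The thermophilic phase ends: Jun 2, 2022 + 15 days = Jun 17, 2022.
Curing is complete: Jun 17, 2022 + 1 week = Jun 24, 2022.
The compost is screened: Jun 24, 2022 + 4 weeks = Jul 22, 2022.
May 29, 2022 falls between when the pile is built (Apr 18, 2022) and when the pile reaches peak temperature (Jun 2, 2022).

The pile is built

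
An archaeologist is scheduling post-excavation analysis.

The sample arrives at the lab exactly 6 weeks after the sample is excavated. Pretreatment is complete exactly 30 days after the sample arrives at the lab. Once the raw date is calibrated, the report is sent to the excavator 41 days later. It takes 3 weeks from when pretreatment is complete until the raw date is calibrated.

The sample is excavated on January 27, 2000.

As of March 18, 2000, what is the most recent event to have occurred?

The sample is excavated: Jan 27, 2000.
The sample arrives at the lab: Jan 27, 2000 + 6 weeks = Mar 9, 2000.
Pretreatment is complete: Mar 9, 2000 + 30 days = Apr 8, 2000.
The raw date is calibrated: Apr 8, 2000 + 3 weeks = Apr 29, 2000.
The report is sent to the excavator: Apr 29, 2000 + 41 days = Jun 9, 2000.
Mar 18, 2000 falls between when the sample arrives at the lab (Mar 9, 2000) and when pretreatment is complete (Apr 8, 2000).

The sample arrives at the lab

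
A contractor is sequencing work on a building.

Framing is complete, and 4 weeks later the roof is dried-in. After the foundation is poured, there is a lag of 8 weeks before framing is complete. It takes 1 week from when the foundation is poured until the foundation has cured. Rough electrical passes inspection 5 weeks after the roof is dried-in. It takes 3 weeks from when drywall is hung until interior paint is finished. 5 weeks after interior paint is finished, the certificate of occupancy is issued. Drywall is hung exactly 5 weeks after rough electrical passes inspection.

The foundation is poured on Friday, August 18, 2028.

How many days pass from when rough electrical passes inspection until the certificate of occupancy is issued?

91 days

Causal path: rough electrical passes inspection → drywall is hung → interior paint is finished → the certificate of occupancy is issued.
Total delay along the path: 5 + 3 + 5 weeks = 13 weeks = 91 days.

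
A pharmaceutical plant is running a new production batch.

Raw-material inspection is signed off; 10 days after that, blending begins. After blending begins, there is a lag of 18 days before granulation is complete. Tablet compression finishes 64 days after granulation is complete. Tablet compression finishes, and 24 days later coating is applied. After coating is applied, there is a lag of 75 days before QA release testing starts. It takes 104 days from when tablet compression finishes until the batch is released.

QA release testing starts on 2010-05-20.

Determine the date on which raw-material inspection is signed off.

2009-11-10

QA release testing starts: May 20, 2010.
Coating is applied: May 20, 2010 − 75 days = Mar 6, 2010.
Tablet compression finishes: Mar 6, 2010 − 24 days = Feb 10, 2010.
Granulation is complete: Feb 10, 2010 − 64 days = Dec 8, 2009.
Blending begins: Dec 8, 2009 − 18 days = Nov 20, 2009.
Raw-material inspection is signed off: Nov 20, 2009 − 10 days = Nov 10, 2009.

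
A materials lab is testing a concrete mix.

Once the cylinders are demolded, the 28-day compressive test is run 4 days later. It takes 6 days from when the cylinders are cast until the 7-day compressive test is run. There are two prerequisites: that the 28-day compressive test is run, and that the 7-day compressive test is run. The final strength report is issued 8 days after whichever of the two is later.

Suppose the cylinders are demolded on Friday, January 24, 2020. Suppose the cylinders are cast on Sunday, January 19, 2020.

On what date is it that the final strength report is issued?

The cylinders are demolded: Jan 24, 2020.
The 28-day compressive test is run: Jan 24, 2020 + 4 days = Jan 28, 2020.
The cylinders are cast: Jan 19, 2020.
The 7-day compressive test is run: Jan 19, 2020 + 6 days = Jan 25, 2020.
Both prerequisites met — the 28-day compressive test is run (Jan 28, 2020), the 7-day compressive test is run (Jan 25, 2020); the later is Jan 28, 2020.
The final strength report is issued: Jan 28, 2020 + 8 days = Feb 5, 2020.

Wednesday, February 5, 2020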